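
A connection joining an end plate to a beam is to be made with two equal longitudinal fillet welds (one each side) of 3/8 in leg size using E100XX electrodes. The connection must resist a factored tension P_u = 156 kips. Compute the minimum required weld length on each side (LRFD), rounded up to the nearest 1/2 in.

E100XX → F_EXX = 100 ksi.
Throat t_e = 0.707 × 0.375 = 0.2651 in.
φr_n = 0.75 × 0.6 × 100 × 0.2651 = 11.93 kips/in.
L_req = P_u / φr_n = 156 / 11.93 = 13.08 in total.
Per side: 13.08 / 2 = 6.538 in.
Round up → use L = 7 in on each side.

L = 7 in on each side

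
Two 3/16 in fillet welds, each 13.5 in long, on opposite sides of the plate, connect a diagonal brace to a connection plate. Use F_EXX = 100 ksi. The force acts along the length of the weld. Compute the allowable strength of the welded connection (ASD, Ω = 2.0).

Effective throat t_e = 0.707 × 0.1875 = 0.1326 in.
Total length L = 27 in; A_we = 0.1326 × 27 = 3.579 in².
F_nw = 0.6 F_EXX = 0.6 × 100 = 60 ksi.
R_n = 60 × 3.579 = 214.8 kips; R_n/Ω = 214.8/2.0 = 107.4 kips.

R_n/Ω ≈ 107 kips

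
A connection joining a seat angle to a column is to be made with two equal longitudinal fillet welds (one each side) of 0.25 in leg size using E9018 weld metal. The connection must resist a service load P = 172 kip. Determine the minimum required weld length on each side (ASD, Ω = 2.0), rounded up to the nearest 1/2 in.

L = 18.5 in on each side

E90XX → F_EXX = 90 ksi.
Throat t_e = 0.707 × 0.25 = 0.1767 in.
r_n/Ω = (0.6 × 90 × 0.1767) / 2.0 = 4.772 kip/in.
L_req = P / (r_n/Ω) = 172 / 4.772 = 36.04 in total.
Per side: 36.04 / 2 = 18.02 in.
Round up → use L = 18.5 in on each side.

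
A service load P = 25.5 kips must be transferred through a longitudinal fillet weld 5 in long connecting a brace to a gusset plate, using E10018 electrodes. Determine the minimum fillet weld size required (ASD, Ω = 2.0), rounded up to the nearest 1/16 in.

w = 1/4 in

E100XX → F_EXX = 100 ksi.
Total weld length L = 5 in.
Required throat t_e = P × Ω / (0.6 F_EXX × L) = 25.5 × 2.0 / (0.6 × 100 × 5) = 0.17 in.
Required leg w = t_e / 0.707 = 0.2405 in → use 1/4 in.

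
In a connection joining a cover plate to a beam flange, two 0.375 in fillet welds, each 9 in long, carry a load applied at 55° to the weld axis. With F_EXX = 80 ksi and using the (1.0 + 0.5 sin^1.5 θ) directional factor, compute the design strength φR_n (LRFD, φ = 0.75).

φR_n ≈ 235 kips

t_e = 0.707 × 0.375 = 0.2651 in; A_we = 0.2651 × 18 = 4.772 in².
Directional factor: 1.0 + 0.5 sin^1.5(55°) = 1.371.
F_nw = 0.6 × 80 × 1.371 = 65.79 ksi.
φR_n = 0.75 × 65.79 × 4.772 = 235.5 kips.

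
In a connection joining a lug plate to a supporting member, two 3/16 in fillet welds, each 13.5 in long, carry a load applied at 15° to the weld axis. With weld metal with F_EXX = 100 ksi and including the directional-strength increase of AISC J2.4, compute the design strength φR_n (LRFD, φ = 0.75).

t_e = 0.707 × 0.1875 = 0.1326 in; A_we = 0.1326 × 27 = 3.579 in².
Directional factor: 1.0 + 0.5 sin^1.5(15°) = 1.066.
F_nw = 0.6 × 100 × 1.066 = 63.95 ksi.
φR_n = 0.75 × 63.95 × 3.579 = 171.7 kips.

φR_n ≈ 172 kips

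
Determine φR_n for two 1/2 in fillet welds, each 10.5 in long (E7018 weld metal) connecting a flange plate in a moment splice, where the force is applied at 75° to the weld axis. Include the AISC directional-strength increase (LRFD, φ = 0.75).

φR_n ≈ 345 kips

E70XX → F_EXX = 70 ksi.
t_e = 0.707 × 0.5 = 0.3535 in; A_we = 0.3535 × 21 = 7.423 in².
Directional factor: 1.0 + 0.5 sin^1.5(75°) = 1.475.
F_nw = 0.6 × 70 × 1.475 = 61.94 ksi.
φR_n = 0.75 × 61.94 × 7.423 = 344.8 kips.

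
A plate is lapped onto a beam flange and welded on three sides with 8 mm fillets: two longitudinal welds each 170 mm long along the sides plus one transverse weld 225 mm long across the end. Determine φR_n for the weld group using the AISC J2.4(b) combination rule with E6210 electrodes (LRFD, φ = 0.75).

E62XX → F_EXX = 620 MPa.
t_e = 0.707 × 8 = 5.656 mm.
R_nwl = 0.6 × 620 × 5.656 × 340 × 10⁻³ = 715.4 kN (longitudinal, 2 welds).
R_nwt = 0.6 × 620 × 5.656 × 225 × 10⁻³ = 473.4 kN (transverse, base value).
(i) R_nwl + R_nwt = 1189 kN; (ii) 0.85 R_nwl + 1.5 R_nwt = 1318 kN.
R_n = max = 1318 kN [governs: (ii)]; φR_n = 988.6 kN.

φR_n ≈ 989 kN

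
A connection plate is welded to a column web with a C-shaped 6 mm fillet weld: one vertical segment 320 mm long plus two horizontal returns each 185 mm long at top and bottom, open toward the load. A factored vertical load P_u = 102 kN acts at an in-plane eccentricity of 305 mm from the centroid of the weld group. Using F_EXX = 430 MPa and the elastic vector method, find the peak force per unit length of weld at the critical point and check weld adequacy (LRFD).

f_max ≈ 550 N/mm; adequate

Total weld length L_w = 690 mm. Treat welds as unit-width lines.
Centroid: x̄ = 2×185×92.5 / 690 = 49.6 mm from the vertical weld.
Polar moment about centroid: J = I_x + I_y = [320³/12 + 2×185×160²] + [320×49.6² + 2(185³/12 + 185×42.9²)] = 14730000 mm³.
Direct shear f_v = P/L_w = 102×10³ / 690 = 147.8 N/mm (vertical).
Torsion M = P·e = 102×10³ × 305 = 31110000 N·mm.
Critical point at (x, y) = (135.4, 160) from centroid. f_tx = M·y/J = 338 N/mm; f_ty = M·x/J = 286 N/mm.
Resultant f_max = √[f_tx² + (f_v + f_ty)²] = √[338² + (147.8 + 286)²] = 550 N/mm.
Capacity per unit length: φr_n = 0.75 × 0.6 × 430 × (0.707 × 6) = 820.8 N/mm.
550 ≤ 820.8 → adequate.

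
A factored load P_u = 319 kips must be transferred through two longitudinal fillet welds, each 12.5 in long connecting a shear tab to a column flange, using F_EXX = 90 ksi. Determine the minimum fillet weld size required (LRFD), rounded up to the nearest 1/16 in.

Total weld length L = 25 in.
Required throat t_e = P_u / (φ × 0.6 F_EXX × L) = 319 / (0.75 × 0.6 × 90 × 25) = 0.3151 in.
Required leg w = t_e / 0.707 = 0.4456 in → use 1/2 in.

w = 1/2 in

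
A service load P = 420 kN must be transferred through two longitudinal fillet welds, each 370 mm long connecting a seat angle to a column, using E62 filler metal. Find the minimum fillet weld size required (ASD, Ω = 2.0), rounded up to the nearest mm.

w = 5 mm

E62XX → F_EXX = 620 MPa.
Total weld length L = 740 mm.
Required throat t_e = P × Ω / (0.6 F_EXX × L) = 420 × 2.0 / (0.6 × 620 × 740 × 10⁻³) = 3.051 mm.
Required leg w = t_e / 0.707 = 4.316 mm → use 5 mm.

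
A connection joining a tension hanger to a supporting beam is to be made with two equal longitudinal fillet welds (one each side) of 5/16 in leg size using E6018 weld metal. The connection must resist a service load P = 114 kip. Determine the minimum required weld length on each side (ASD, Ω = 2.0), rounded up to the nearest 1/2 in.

L = 14.5 in on each side

E60XX → F_EXX = 60 ksi.
Throat t_e = 0.707 × 0.3125 = 0.2209 in.
r_n/Ω = (0.6 × 60 × 0.2209) / 2.0 = 3.977 kip/in.
L_req = P / (r_n/Ω) = 114 / 3.977 = 28.67 in total.
Per side: 28.67 / 2 = 14.33 in.
Round up → use L = 14.5 in on each side.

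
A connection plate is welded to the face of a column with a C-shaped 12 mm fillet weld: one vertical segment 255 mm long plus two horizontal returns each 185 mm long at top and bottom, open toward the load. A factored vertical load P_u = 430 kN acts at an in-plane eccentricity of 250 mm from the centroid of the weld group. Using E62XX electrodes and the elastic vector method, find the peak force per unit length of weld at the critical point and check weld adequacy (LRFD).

f_max ≈ 2550 N/mm; NOT adequate

E62XX → F_EXX = 620 MPa.
Total weld length L_w = 625 mm. Treat welds as unit-width lines.
Centroid: x̄ = 2×185×92.5 / 625 = 54.76 mm from the vertical weld.
Polar moment about centroid: J = I_x + I_y = [255³/12 + 2×185×127.5²] + [255×54.76² + 2(185³/12 + 185×37.74²)] = 9744000 mm³.
Direct shear f_v = P/L_w = 430×10³ / 625 = 688 N/mm (vertical).
Torsion M = P·e = 430×10³ × 250 = 107500000 N·mm.
Critical point at (x, y) = (130.2, 127.5) from centroid. f_tx = M·y/J = 1407 N/mm; f_ty = M·x/J = 1437 N/mm.
Resultant f_max = √[f_tx² + (f_v + f_ty)²] = √[1407² + (688 + 1437)²] = 2548 N/mm.
Capacity per unit length: φr_n = 0.75 × 0.6 × 620 × (0.707 × 12) = 2367 N/mm.
2548 > 2367 → NOT adequate.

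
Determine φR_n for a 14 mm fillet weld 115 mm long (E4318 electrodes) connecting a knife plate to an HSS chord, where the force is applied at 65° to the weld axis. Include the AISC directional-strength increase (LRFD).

E43XX → F_EXX = 430 MPa.
t_e = 0.707 × 14 = 9.898 mm; A_we = 9.898 × 115 = 1138 mm².
Directional factor: 1.0 + 0.5 sin^1.5(65°) = 1.431.
F_nw = 0.6 × 430 × 1.431 = 369.3 MPa.
φR_n = 0.75 × 369.3 × 1138 × 10⁻³ = 315.3 kN.

φR_n ≈ 315 kN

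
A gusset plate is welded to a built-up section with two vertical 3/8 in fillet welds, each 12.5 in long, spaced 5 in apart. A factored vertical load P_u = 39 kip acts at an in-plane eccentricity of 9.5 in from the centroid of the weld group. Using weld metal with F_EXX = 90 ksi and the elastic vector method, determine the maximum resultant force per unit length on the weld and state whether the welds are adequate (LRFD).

f_max ≈ 5.94 kip/in; adequate

Total weld length L_w = 25 in. Treat welds as unit-width lines.
Polar moment about centroid: J = 2[d³/12 + d(b/2)²] = 2[12.5³/12 + 12.5×2.5²] = 481.8 in³.
Direct shear f_v = P/L_w = 39 / 25 = 1.56 kip/in (vertical).
Torsion M = P·e = 39 × 9.5 = 370.5 kip·in.
Critical point at (x, y) = (2.5, 6.25) from centroid. f_tx = M·y/J = 4.806 kip/in; f_ty = M·x/J = 1.923 kip/in.
Resultant f_max = √[f_tx² + (f_v + f_ty)²] = √[4.806² + (1.56 + 1.923)²] = 5.936 kip/in.
Capacity per unit length: φr_n = 0.75 × 0.6 × 90 × (0.707 × 0.375) = 10.74 kip/in.
5.936 ≤ 10.74 → adequate.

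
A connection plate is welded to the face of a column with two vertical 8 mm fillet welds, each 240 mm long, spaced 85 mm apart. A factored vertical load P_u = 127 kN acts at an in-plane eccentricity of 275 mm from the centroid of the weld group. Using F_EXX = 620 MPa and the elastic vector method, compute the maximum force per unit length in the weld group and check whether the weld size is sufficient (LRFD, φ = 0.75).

Total weld length L_w = 480 mm. Treat welds as unit-width lines.
Polar moment about centroid: J = 2[d³/12 + d(b/2)²] = 2[240³/12 + 240×42.5²] = 3171000 mm³.
Direct shear f_v = P/L_w = 127×10³ / 480 = 264.6 N/mm (vertical).
Torsion M = P·e = 127×10³ × 275 = 34925000 N·mm.
Critical point at (x, y) = (42.5, 120) from centroid. f_tx = M·y/J = 1322 N/mm; f_ty = M·x/J = 468.1 N/mm.
Resultant f_max = √[f_tx² + (f_v + f_ty)²] = √[1322² + (264.6 + 468.1)²] = 1511 N/mm.
Capacity per unit length: φr_n = 0.75 × 0.6 × 620 × (0.707 × 8) = 1578 N/mm.
1511 ≤ 1578 → adequate.

f_max ≈ 1510 N/mm; adequate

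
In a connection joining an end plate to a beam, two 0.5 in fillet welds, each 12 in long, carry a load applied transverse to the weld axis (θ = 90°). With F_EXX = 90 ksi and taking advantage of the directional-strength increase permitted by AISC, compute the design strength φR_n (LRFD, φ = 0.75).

φR_n ≈ 515 kips

t_e = 0.707 × 0.5 = 0.3535 in; A_we = 0.3535 × 24 = 8.484 in².
Directional factor: 1.0 + 0.5 sin^1.5(90°) = 1.5.
F_nw = 0.6 × 90 × 1.5 = 81 ksi.
φR_n = 0.75 × 81 × 8.484 = 515.4 kips.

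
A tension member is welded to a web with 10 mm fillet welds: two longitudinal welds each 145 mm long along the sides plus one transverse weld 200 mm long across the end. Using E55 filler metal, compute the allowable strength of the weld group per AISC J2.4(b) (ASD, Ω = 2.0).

E55XX → F_EXX = 550 MPa.
t_e = 0.707 × 10 = 7.07 mm.
R_nwl = 0.6 × 550 × 7.07 × 290 × 10⁻³ = 676.6 kN (longitudinal, 2 welds).
R_nwt = 0.6 × 550 × 7.07 × 200 × 10⁻³ = 466.6 kN (transverse, base value).
(i) R_nwl + R_nwt = 1143 kN; (ii) 0.85 R_nwl + 1.5 R_nwt = 1275 kN.
R_n = max = 1275 kN [governs: (ii)]; R_n/Ω = 637.5 kN.

R_n/Ω ≈ 638 kN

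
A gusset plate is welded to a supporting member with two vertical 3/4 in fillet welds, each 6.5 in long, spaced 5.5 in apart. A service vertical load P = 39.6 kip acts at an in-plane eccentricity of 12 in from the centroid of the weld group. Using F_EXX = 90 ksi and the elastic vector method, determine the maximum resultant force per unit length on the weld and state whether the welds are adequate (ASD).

f_max ≈ 16.2 kip/in; NOT adequate

Total weld length L_w = 13 in. Treat welds as unit-width lines.
Polar moment about centroid: J = 2[d³/12 + d(b/2)²] = 2[6.5³/12 + 6.5×2.75²] = 144.1 in³.
Direct shear f_v = P/L_w = 39.6 / 13 = 3.046 kip/in (vertical).
Torsion M = P·e = 39.6 × 12 = 475.2 kip·in.
Critical point at (x, y) = (2.75, 3.25) from centroid. f_tx = M·y/J = 10.72 kip/in; f_ty = M·x/J = 9.07 kip/in.
Resultant f_max = √[f_tx² + (f_v + f_ty)²] = √[10.72² + (3.046 + 9.07)²] = 16.18 kip/in.
Capacity per unit length: r_n/Ω = (1/2.0) × 0.6 × 90 × (0.707 × 0.75) = 14.32 kip/in.
16.18 > 14.32 → NOT adequate.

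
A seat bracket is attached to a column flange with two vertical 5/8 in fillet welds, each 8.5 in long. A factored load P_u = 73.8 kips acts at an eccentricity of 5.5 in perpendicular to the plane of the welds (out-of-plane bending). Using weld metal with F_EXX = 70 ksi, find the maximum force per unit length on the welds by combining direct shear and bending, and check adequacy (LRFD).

f_max ≈ 17.4 kip/in; NOT adequate

L_w = 2 × 8.5 = 17 in; section modulus (unit throat) S = 2 × L²/6 = 24.08 in².
Direct shear f_v = P/L_w = 73.8/17 = 4.341 kip/in.
Moment M = P × e = 73.8 × 5.5 = 405.9 kip·in; bending f_b = M/S = 16.85 kip/in.
f_max = √(f_v² + f_b²) = √(4.341² + 16.85²) = 17.4 kip/in.
φr_n = 0.75 × 0.6 × 70 × (0.707 × 0.625) = 13.92 kip/in → NOT adequate.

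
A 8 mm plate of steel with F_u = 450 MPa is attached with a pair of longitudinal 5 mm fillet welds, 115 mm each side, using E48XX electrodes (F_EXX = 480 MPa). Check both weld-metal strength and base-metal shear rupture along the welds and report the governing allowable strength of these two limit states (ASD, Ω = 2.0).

R_n/Ω ≈ 117 kN (weld metal governs)

t_e = 0.707 × 5 = 3.535 mm; L = 230 mm.
Weld metal: R_n/Ω = (1/2.0) × 0.6 × 480 × 3.535 × 230 × 10⁻³ = 117.1 kN.
Base metal (shear rupture): R_n/Ω = (1/2.0) × 0.6 × 450 × 8 × 230 × 10⁻³ = 248.4 kN.
Governing: weld metal.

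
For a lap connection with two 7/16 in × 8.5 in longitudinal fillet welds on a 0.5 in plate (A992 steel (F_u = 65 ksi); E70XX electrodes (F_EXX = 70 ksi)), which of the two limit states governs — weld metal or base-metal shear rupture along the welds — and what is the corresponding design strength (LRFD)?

φR_n ≈ 166 kip (weld metal governs)

t_e = 0.707 × 0.4375 = 0.3093 in; L = 17 in.
Weld metal: φR_n = 0.75 × 0.6 × 70 × 0.3093 × 17 = 165.6 kip.
Base metal (shear rupture): φR_n = 0.75 × 0.6 × 65 × 0.5 × 17 = 248.6 kip.
Governing: weld metal.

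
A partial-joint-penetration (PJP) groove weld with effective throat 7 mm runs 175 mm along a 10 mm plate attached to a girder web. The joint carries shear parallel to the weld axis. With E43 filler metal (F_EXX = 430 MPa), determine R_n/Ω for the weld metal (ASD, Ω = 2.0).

R_n/Ω ≈ 158 kN

Effective throat (given) t_e = 7 mm.
A_we = 7 × 175 = 1225 mm².
F_nw = 0.6 F_EXX = 258 MPa.
R_n/Ω = (258 × 1225) / 2.0 × 10⁻³ = 158 kN.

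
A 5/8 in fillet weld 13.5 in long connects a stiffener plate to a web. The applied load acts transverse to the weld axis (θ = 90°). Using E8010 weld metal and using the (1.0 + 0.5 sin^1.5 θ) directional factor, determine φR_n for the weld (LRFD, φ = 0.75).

E80XX → F_EXX = 80 ksi.
t_e = 0.707 × 0.625 = 0.4419 in; A_we = 0.4419 × 13.5 = 5.965 in².
Directional factor: 1.0 + 0.5 sin^1.5(90°) = 1.5.
F_nw = 0.6 × 80 × 1.5 = 72 ksi.
φR_n = 0.75 × 72 × 5.965 = 322.1 kip.

φR_n ≈ 322 kip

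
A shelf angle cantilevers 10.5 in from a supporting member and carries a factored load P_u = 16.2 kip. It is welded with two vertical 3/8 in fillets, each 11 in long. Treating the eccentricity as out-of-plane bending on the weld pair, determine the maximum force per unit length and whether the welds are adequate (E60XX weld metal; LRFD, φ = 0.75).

E60XX → F_EXX = 60 ksi.
L_w = 2 × 11 = 22 in; section modulus (unit throat) S = 2 × L²/6 = 40.33 in².
Direct shear f_v = P/L_w = 16.2/22 = 0.7364 kip/in.
Moment M = P × e = 16.2 × 10.5 = 170.1 kip·in; bending f_b = M/S = 4.217 kip/in.
f_max = √(f_v² + f_b²) = √(0.7364² + 4.217²) = 4.281 kip/in.
φr_n = 0.75 × 0.6 × 60 × (0.707 × 0.375) = 7.158 kip/in → adequate.

f_max ≈ 4.28 kip/in; adequate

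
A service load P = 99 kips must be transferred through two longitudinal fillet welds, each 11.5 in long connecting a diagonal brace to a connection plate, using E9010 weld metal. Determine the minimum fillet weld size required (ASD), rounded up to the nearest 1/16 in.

w = 1/4 in

E90XX → F_EXX = 90 ksi.
Total weld length L = 23 in.
Required throat t_e = P × Ω / (0.6 F_EXX × L) = 99 × 2.0 / (0.6 × 90 × 23) = 0.1594 in.
Required leg w = t_e / 0.707 = 0.2255 in → use 1/4 in.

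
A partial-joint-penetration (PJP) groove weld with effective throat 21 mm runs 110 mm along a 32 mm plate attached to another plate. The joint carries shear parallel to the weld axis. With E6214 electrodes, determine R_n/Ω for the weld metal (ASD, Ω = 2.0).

R_n/Ω ≈ 430 kN

E62XX → F_EXX = 620 MPa.
Effective throat (given) t_e = 21 mm.
A_we = 21 × 110 = 2310 mm².
F_nw = 0.6 F_EXX = 372 MPa.
R_n/Ω = (372 × 2310) / 2.0 × 10⁻³ = 429.7 kN.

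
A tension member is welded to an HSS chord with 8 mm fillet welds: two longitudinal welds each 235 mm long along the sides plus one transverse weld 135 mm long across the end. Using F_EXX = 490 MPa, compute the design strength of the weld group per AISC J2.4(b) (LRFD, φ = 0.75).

t_e = 0.707 × 8 = 5.656 mm.
R_nwl = 0.6 × 490 × 5.656 × 470 × 10⁻³ = 781.5 kN (longitudinal, 2 welds).
R_nwt = 0.6 × 490 × 5.656 × 135 × 10⁻³ = 224.5 kN (transverse, base value).
(i) R_nwl + R_nwt = 1006 kN; (ii) 0.85 R_nwl + 1.5 R_nwt = 1001 kN.
R_n = max = 1006 kN [governs: (i)]; φR_n = 754.5 kN.

φR_n ≈ 755 kN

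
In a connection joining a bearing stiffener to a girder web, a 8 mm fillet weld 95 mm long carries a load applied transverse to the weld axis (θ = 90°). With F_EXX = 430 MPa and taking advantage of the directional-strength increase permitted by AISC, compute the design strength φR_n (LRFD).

φR_n ≈ 156 kN

t_e = 0.707 × 8 = 5.656 mm; A_we = 5.656 × 95 = 537.3 mm².
Directional factor: 1.0 + 0.5 sin^1.5(90°) = 1.5.
F_nw = 0.6 × 430 × 1.5 = 387 MPa.
φR_n = 0.75 × 387 × 537.3 × 10⁻³ = 156 kN.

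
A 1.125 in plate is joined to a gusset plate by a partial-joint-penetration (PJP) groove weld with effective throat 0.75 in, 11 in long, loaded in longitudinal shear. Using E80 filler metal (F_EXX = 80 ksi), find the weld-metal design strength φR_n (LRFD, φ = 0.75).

Effective throat (given) t_e = 0.75 in.
A_we = 0.75 × 11 = 8.25 in².
F_nw = 0.6 F_EXX = 48 ksi.
φR_n = 0.75 × 48 × 8.25 = 297 kips.

φR_n ≈ 297 kips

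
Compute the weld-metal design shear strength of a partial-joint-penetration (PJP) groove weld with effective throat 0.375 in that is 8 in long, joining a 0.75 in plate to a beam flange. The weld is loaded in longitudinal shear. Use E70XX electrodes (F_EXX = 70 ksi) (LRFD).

Effective throat (given) t_e = 0.375 in.
A_we = 0.375 × 8 = 3 in².
F_nw = 0.6 F_EXX = 42 ksi.
φR_n = 0.75 × 42 × 3 = 94.5 kips.

φR_n ≈ 94.5 kips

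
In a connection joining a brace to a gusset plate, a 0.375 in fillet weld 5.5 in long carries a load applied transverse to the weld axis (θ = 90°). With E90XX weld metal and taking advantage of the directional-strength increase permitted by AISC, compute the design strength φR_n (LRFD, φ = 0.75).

E90XX → F_EXX = 90 ksi.
t_e = 0.707 × 0.375 = 0.2651 in; A_we = 0.2651 × 5.5 = 1.458 in².
Directional factor: 1.0 + 0.5 sin^1.5(90°) = 1.5.
F_nw = 0.6 × 90 × 1.5 = 81 ksi.
φR_n = 0.75 × 81 × 1.458 = 88.58 kip.

φR_n ≈ 88.6 kip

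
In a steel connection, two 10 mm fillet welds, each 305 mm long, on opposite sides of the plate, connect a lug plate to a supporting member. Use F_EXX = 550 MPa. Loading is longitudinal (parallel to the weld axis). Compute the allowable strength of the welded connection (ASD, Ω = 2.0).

R_n/Ω ≈ 712 kN

Effective throat t_e = 0.707 × 10 = 7.07 mm.
Total length L = 610 mm; A_we = 7.07 × 610 = 4313 mm².
F_nw = 0.6 F_EXX = 0.6 × 550 = 330 MPa.
R_n = 330 × 4313 × 10⁻³ = 1423 kN; R_n/Ω = 1423/2.0 = 711.6 kN.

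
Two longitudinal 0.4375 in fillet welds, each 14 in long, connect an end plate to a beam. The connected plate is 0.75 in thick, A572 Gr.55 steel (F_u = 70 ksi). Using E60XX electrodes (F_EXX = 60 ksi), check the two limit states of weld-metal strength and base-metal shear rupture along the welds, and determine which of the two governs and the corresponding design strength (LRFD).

φR_n ≈ 234 kips (weld metal governs)

t_e = 0.707 × 0.4375 = 0.3093 in; L = 28 in.
Weld metal: φR_n = 0.75 × 0.6 × 60 × 0.3093 × 28 = 233.8 kips.
Base metal (shear rupture): φR_n = 0.75 × 0.6 × 70 × 0.75 × 28 = 661.5 kips.
Governing: weld metal.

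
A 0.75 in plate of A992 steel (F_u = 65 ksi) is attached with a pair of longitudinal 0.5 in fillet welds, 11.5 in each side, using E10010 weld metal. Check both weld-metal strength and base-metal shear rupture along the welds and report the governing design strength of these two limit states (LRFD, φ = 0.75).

E100XX → F_EXX = 100 ksi.
t_e = 0.707 × 0.5 = 0.3535 in; L = 23 in.
Weld metal: φR_n = 0.75 × 0.6 × 100 × 0.3535 × 23 = 365.9 kips.
Base metal (shear rupture): φR_n = 0.75 × 0.6 × 65 × 0.75 × 23 = 504.6 kips.
Governing: weld metal.

φR_n ≈ 366 kips (weld metal governs)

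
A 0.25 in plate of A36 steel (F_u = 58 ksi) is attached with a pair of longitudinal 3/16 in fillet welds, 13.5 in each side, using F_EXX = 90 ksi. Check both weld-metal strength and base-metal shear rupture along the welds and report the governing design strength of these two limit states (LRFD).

t_e = 0.707 × 0.1875 = 0.1326 in; L = 27 in.
Weld metal: φR_n = 0.75 × 0.6 × 90 × 0.1326 × 27 = 145 kip.
Base metal (shear rupture): φR_n = 0.75 × 0.6 × 58 × 0.25 × 27 = 176.2 kip.
Governing: weld metal.

φR_n ≈ 145 kip (weld metal governs)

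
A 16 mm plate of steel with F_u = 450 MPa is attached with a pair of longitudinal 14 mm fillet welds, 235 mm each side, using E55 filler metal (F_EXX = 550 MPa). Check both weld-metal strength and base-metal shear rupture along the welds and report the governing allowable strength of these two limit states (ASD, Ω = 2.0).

R_n/Ω ≈ 768 kN (weld metal governs)

t_e = 0.707 × 14 = 9.898 mm; L = 470 mm.
Weld metal: R_n/Ω = (1/2.0) × 0.6 × 550 × 9.898 × 470 × 10⁻³ = 767.6 kN.
Base metal (shear rupture): R_n/Ω = (1/2.0) × 0.6 × 450 × 16 × 470 × 10⁻³ = 1015 kN.
Governing: weld metal.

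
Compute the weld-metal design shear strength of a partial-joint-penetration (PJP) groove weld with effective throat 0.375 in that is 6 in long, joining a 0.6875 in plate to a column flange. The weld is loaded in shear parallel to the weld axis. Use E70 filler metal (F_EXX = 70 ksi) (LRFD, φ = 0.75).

φR_n ≈ 70.9 kip

Effective throat (given) t_e = 0.375 in.
A_we = 0.375 × 6 = 2.25 in².
F_nw = 0.6 F_EXX = 42 ksi.
φR_n = 0.75 × 42 × 2.25 = 70.88 kip.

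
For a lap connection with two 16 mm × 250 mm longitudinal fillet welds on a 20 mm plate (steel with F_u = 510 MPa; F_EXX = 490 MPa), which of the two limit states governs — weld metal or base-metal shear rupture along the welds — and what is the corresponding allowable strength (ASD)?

t_e = 0.707 × 16 = 11.31 mm; L = 500 mm.
Weld metal: R_n/Ω = (1/2.0) × 0.6 × 490 × 11.31 × 500 × 10⁻³ = 831.4 kN.
Base metal (shear rupture): R_n/Ω = (1/2.0) × 0.6 × 510 × 20 × 500 × 10⁻³ = 1530 kN.
Governing: weld metal.

R_n/Ω ≈ 831 kN (weld metal governs)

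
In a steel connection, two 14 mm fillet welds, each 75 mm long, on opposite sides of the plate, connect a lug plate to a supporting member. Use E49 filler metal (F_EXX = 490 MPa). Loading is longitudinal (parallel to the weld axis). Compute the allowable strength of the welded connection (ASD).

Effective throat t_e = 0.707 × 14 = 9.898 mm.
Total length L = 150 mm; A_we = 9.898 × 150 = 1485 mm².
F_nw = 0.6 F_EXX = 0.6 × 490 = 294 MPa.
R_n = 294 × 1485 × 10⁻³ = 436.5 kN; R_n/Ω = 436.5/2.0 = 218.3 kN.

R_n/Ω ≈ 218 kN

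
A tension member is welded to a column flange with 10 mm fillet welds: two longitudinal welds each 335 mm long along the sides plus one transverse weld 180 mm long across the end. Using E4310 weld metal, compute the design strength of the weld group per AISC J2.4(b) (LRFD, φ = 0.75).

φR_n ≈ 1160 kN

E43XX → F_EXX = 430 MPa.
t_e = 0.707 × 10 = 7.07 mm.
R_nwl = 0.6 × 430 × 7.07 × 670 × 10⁻³ = 1222 kN (longitudinal, 2 welds).
R_nwt = 0.6 × 430 × 7.07 × 180 × 10⁻³ = 328.3 kN (transverse, base value).
(i) R_nwl + R_nwt = 1550 kN; (ii) 0.85 R_nwl + 1.5 R_nwt = 1531 kN.
R_n = max = 1550 kN [governs: (i)]; φR_n = 1163 kN.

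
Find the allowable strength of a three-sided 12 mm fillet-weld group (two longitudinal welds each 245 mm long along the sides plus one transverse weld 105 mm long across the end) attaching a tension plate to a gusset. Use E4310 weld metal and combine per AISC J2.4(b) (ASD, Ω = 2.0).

R_n/Ω ≈ 651 kN

E43XX → F_EXX = 430 MPa.
t_e = 0.707 × 12 = 8.484 mm.
R_nwl = 0.6 × 430 × 8.484 × 490 × 10⁻³ = 1073 kN (longitudinal, 2 welds).
R_nwt = 0.6 × 430 × 8.484 × 105 × 10⁻³ = 229.8 kN (transverse, base value).
(i) R_nwl + R_nwt = 1302 kN; (ii) 0.85 R_nwl + 1.5 R_nwt = 1256 kN.
R_n = max = 1302 kN [governs: (i)]; R_n/Ω = 651.2 kN.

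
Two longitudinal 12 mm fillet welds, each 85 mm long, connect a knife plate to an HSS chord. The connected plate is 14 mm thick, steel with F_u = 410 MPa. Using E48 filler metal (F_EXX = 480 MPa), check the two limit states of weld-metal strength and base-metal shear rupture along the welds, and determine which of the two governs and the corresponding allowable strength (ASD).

R_n/Ω ≈ 208 kN (weld metal governs)

t_e = 0.707 × 12 = 8.484 mm; L = 170 mm.
Weld metal: R_n/Ω = (1/2.0) × 0.6 × 480 × 8.484 × 170 × 10⁻³ = 207.7 kN.
Base metal (shear rupture): R_n/Ω = (1/2.0) × 0.6 × 410 × 14 × 170 × 10⁻³ = 292.7 kN.
Governing: weld metal.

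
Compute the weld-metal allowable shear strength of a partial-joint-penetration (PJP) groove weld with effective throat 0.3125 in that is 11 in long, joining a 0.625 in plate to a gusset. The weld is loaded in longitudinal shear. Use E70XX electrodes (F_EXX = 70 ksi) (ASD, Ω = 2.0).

Effective throat (given) t_e = 0.3125 in.
A_we = 0.3125 × 11 = 3.438 in².
F_nw = 0.6 F_EXX = 42 ksi.
R_n/Ω = (42 × 3.438) / 2.0 = 72.19 kips.

R_n/Ω ≈ 72.2 kips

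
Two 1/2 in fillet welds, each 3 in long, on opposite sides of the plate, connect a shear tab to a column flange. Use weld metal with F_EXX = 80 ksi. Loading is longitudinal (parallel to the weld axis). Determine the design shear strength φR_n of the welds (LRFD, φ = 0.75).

φR_n ≈ 76.4 kips

Effective throat t_e = 0.707 × 0.5 = 0.3535 in.
Total length L = 6 in; A_we = 0.3535 × 6 = 2.121 in².
F_nw = 0.6 F_EXX = 0.6 × 80 = 48 ksi.
φR_n = 0.75 × 48 × 2.121 = 76.36 kips.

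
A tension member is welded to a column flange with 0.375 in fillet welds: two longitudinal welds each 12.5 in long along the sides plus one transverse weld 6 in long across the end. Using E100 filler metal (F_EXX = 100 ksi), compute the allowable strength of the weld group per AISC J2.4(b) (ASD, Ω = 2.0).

t_e = 0.707 × 0.375 = 0.2651 in.
R_nwl = 0.6 × 100 × 0.2651 × 25 = 397.7 kip (longitudinal, 2 welds).
R_nwt = 0.6 × 100 × 0.2651 × 6 = 95.45 kip (transverse, base value).
(i) R_nwl + R_nwt = 493.1 kip; (ii) 0.85 R_nwl + 1.5 R_nwt = 481.2 kip.
R_n = max = 493.1 kip [governs: (i)]; R_n/Ω = 246.6 kip.

R_n/Ω ≈ 247 kip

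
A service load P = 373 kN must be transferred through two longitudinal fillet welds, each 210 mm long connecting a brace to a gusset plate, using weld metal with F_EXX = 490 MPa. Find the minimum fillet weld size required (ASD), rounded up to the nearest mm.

w = 9 mm

Total weld length L = 420 mm.
Required throat t_e = P × Ω / (0.6 F_EXX × L) = 373 × 2.0 / (0.6 × 490 × 420 × 10⁻³) = 6.041 mm.
Required leg w = t_e / 0.707 = 8.545 mm → use 9 mm.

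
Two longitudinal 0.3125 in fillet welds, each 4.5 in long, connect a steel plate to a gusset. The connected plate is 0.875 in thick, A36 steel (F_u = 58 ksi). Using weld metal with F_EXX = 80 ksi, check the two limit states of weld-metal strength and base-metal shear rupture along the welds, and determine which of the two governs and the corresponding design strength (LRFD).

t_e = 0.707 × 0.3125 = 0.2209 in; L = 9 in.
Weld metal: φR_n = 0.75 × 0.6 × 80 × 0.2209 × 9 = 71.58 kip.
Base metal (shear rupture): φR_n = 0.75 × 0.6 × 58 × 0.875 × 9 = 205.5 kip.
Governing: weld metal.

φR_n ≈ 71.6 kip (weld metal governs)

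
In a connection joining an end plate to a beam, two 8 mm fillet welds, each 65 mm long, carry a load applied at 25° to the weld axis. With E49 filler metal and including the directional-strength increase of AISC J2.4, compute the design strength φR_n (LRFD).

φR_n ≈ 184 kN

E49XX → F_EXX = 490 MPa.
t_e = 0.707 × 8 = 5.656 mm; A_we = 5.656 × 130 = 735.3 mm².
Directional factor: 1.0 + 0.5 sin^1.5(25°) = 1.137.
F_nw = 0.6 × 490 × 1.137 = 334.4 MPa.
φR_n = 0.75 × 334.4 × 735.3 × 10⁻³ = 184.4 kN.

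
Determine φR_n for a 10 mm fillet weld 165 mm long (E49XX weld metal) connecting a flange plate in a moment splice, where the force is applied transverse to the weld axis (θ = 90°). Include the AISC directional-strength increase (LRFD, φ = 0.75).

E49XX → F_EXX = 490 MPa.
t_e = 0.707 × 10 = 7.07 mm; A_we = 7.07 × 165 = 1167 mm².
Directional factor: 1.0 + 0.5 sin^1.5(90°) = 1.5.
F_nw = 0.6 × 490 × 1.5 = 441 MPa.
φR_n = 0.75 × 441 × 1167 × 10⁻³ = 385.8 kN.

φR_n ≈ 386 kN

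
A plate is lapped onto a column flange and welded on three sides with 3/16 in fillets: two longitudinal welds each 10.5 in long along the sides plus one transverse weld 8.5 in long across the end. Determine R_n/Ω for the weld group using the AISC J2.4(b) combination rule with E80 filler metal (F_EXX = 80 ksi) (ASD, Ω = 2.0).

R_n/Ω ≈ 97.4 kips

t_e = 0.707 × 0.1875 = 0.1326 in.
R_nwl = 0.6 × 80 × 0.1326 × 21 = 133.6 kips (longitudinal, 2 welds).
R_nwt = 0.6 × 80 × 0.1326 × 8.5 = 54.09 kips (transverse, base value).
(i) R_nwl + R_nwt = 187.7 kips; (ii) 0.85 R_nwl + 1.5 R_nwt = 194.7 kips.
R_n = max = 194.7 kips [governs: (ii)]; R_n/Ω = 97.35 kips.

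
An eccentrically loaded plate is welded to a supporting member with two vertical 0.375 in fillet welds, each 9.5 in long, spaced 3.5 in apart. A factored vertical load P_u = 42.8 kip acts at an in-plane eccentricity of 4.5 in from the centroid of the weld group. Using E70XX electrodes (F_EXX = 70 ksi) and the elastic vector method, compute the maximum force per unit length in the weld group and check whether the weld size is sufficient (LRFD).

f_max ≈ 6.01 kip/in; adequate

Total weld length L_w = 19 in. Treat welds as unit-width lines.
Polar moment about centroid: J = 2[d³/12 + d(b/2)²] = 2[9.5³/12 + 9.5×1.75²] = 201.1 in³.
Direct shear f_v = P/L_w = 42.8 / 19 = 2.253 kip/in (vertical).
Torsion M = P·e = 42.8 × 4.5 = 192.6 kip·in.
Critical point at (x, y) = (1.75, 4.75) from centroid. f_tx = M·y/J = 4.55 kip/in; f_ty = M·x/J = 1.676 kip/in.
Resultant f_max = √[f_tx² + (f_v + f_ty)²] = √[4.55² + (2.253 + 1.676)²] = 6.011 kip/in.
Capacity per unit length: φr_n = 0.75 × 0.6 × 70 × (0.707 × 0.375) = 8.351 kip/in.
6.011 ≤ 8.351 → adequate.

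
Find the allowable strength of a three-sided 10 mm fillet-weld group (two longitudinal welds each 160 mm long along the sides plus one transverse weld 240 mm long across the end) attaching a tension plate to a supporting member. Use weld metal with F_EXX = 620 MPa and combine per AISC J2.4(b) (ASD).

R_n/Ω ≈ 831 kN

t_e = 0.707 × 10 = 7.07 mm.
R_nwl = 0.6 × 620 × 7.07 × 320 × 10⁻³ = 841.6 kN (longitudinal, 2 welds).
R_nwt = 0.6 × 620 × 7.07 × 240 × 10⁻³ = 631.2 kN (transverse, base value).
(i) R_nwl + R_nwt = 1473 kN; (ii) 0.85 R_nwl + 1.5 R_nwt = 1662 kN.
R_n = max = 1662 kN [governs: (ii)]; R_n/Ω = 831.1 kN.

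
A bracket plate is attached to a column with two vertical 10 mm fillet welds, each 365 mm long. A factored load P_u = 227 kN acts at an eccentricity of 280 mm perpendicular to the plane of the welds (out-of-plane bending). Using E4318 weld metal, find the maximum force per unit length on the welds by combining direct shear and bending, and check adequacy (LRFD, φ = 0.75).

f_max ≈ 1460 N/mm; NOT adequate

E43XX → F_EXX = 430 MPa.
L_w = 2 × 365 = 730 mm; section modulus (unit throat) S = 2 × L²/6 = 44410 mm².
Direct shear f_v = P/L_w = 227×10³/730 = 311 N/mm.
Moment M = P × e = 227×10³ × 280 = 63560000 N·mm; bending f_b = M/S = 1431 N/mm.
f_max = √(f_v² + f_b²) = √(311² + 1431²) = 1465 N/mm.
φr_n = 0.75 × 0.6 × 430 × (0.707 × 10) = 1368 N/mm → NOT adequate.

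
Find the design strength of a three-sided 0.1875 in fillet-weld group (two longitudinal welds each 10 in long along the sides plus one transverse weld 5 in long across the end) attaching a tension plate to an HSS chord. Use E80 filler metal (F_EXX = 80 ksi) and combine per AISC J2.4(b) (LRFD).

φR_n ≈ 119 kips

t_e = 0.707 × 0.1875 = 0.1326 in.
R_nwl = 0.6 × 80 × 0.1326 × 20 = 127.3 kips (longitudinal, 2 welds).
R_nwt = 0.6 × 80 × 0.1326 × 5 = 31.81 kips (transverse, base value).
(i) R_nwl + R_nwt = 159.1 kips; (ii) 0.85 R_nwl + 1.5 R_nwt = 155.9 kips.
R_n = max = 159.1 kips [governs: (i)]; φR_n = 119.3 kips.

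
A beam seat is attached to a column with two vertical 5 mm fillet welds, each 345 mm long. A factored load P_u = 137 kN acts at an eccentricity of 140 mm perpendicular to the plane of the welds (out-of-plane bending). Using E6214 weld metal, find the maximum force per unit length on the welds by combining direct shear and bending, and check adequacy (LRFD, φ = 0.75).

E62XX → F_EXX = 620 MPa.
L_w = 2 × 345 = 690 mm; section modulus (unit throat) S = 2 × L²/6 = 39680 mm².
Direct shear f_v = P/L_w = 137×10³/690 = 198.6 N/mm.
Moment M = P × e = 137×10³ × 140 = 19180000 N·mm; bending f_b = M/S = 483.4 N/mm.
f_max = √(f_v² + f_b²) = √(198.6² + 483.4²) = 522.6 N/mm.
φr_n = 0.75 × 0.6 × 620 × (0.707 × 5) = 986.3 N/mm → adequate.

f_max ≈ 523 N/mm; adequate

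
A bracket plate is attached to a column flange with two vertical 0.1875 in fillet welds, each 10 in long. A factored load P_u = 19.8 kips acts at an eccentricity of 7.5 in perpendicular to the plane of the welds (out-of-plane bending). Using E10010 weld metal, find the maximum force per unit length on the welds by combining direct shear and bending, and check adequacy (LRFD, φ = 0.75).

f_max ≈ 4.56 kip/in; adequate

E100XX → F_EXX = 100 ksi.
L_w = 2 × 10 = 20 in; section modulus (unit throat) S = 2 × L²/6 = 33.33 in².
Direct shear f_v = P/L_w = 19.8/20 = 0.99 kip/in.
Moment M = P × e = 19.8 × 7.5 = 148.5 kip·in; bending f_b = M/S = 4.455 kip/in.
f_max = √(f_v² + f_b²) = √(0.99² + 4.455²) = 4.564 kip/in.
φr_n = 0.75 × 0.6 × 100 × (0.707 × 0.1875) = 5.965 kip/in → adequate.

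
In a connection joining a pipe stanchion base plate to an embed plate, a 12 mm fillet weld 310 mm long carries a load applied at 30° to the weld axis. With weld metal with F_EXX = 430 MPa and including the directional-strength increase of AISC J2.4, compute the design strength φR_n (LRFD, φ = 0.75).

t_e = 0.707 × 12 = 8.484 mm; A_we = 8.484 × 310 = 2630 mm².
Directional factor: 1.0 + 0.5 sin^1.5(30°) = 1.177.
F_nw = 0.6 × 430 × 1.177 = 303.6 MPa.
φR_n = 0.75 × 303.6 × 2630 × 10⁻³ = 598.9 kN.

φR_n ≈ 599 kN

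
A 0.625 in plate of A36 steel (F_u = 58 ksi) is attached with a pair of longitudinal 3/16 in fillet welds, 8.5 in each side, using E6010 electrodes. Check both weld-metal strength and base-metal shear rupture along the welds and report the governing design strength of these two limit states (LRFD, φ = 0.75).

E60XX → F_EXX = 60 ksi.
t_e = 0.707 × 0.1875 = 0.1326 in; L = 17 in.
Weld metal: φR_n = 0.75 × 0.6 × 60 × 0.1326 × 17 = 60.85 kips.
Base metal (shear rupture): φR_n = 0.75 × 0.6 × 58 × 0.625 × 17 = 277.3 kips.
Governing: weld metal.

φR_n ≈ 60.8 kips (weld metal governs)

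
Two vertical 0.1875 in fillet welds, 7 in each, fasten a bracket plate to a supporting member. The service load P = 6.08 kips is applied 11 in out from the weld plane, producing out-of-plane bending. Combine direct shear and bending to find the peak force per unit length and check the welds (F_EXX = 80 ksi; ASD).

L_w = 2 × 7 = 14 in; section modulus (unit throat) S = 2 × L²/6 = 16.33 in².
Direct shear f_v = P/L_w = 6.08/14 = 0.4343 kip/in.
Moment M = P × e = 6.08 × 11 = 66.88 kip·in; bending f_b = M/S = 4.095 kip/in.
f_max = √(f_v² + f_b²) = √(0.4343² + 4.095²) = 4.118 kip/in.
r_n/Ω = (1/2.0) × 0.6 × 80 × (0.707 × 0.1875) = 3.181 kip/in → NOT adequate.

f_max ≈ 4.12 kip/in; NOT adequate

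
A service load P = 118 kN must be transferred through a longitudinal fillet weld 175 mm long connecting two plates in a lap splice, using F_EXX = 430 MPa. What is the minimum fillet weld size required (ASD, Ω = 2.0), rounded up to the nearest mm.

Total weld length L = 175 mm.
Required throat t_e = P × Ω / (0.6 F_EXX × L) = 118 × 2.0 / (0.6 × 430 × 175 × 10⁻³) = 5.227 mm.
Required leg w = t_e / 0.707 = 7.393 mm → use 8 mm.

w = 8 mm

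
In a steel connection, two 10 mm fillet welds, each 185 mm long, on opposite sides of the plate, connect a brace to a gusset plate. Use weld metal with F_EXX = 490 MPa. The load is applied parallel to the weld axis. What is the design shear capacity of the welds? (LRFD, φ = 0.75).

Effective throat t_e = 0.707 × 10 = 7.07 mm.
Total length L = 370 mm; A_we = 7.07 × 370 = 2616 mm².
F_nw = 0.6 F_EXX = 0.6 × 490 = 294 MPa.
φR_n = 0.75 × 294 × 2616 × 10⁻³ = 576.8 kN.

φR_n ≈ 577 kN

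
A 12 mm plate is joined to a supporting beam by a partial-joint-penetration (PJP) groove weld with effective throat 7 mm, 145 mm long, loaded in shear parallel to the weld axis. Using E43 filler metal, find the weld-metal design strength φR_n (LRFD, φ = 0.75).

φR_n ≈ 196 kN

E43XX → F_EXX = 430 MPa.
Effective throat (given) t_e = 7 mm.
A_we = 7 × 145 = 1015 mm².
F_nw = 0.6 F_EXX = 258 MPa.
φR_n = 0.75 × 258 × 1015 × 10⁻³ = 196.4 kN.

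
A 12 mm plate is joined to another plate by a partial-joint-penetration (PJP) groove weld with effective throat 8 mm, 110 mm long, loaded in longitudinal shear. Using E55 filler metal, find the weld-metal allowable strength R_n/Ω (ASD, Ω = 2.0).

R_n/Ω ≈ 145 kN

E55XX → F_EXX = 550 MPa.
Effective throat (given) t_e = 8 mm.
A_we = 8 × 110 = 880 mm².
F_nw = 0.6 F_EXX = 330 MPa.
R_n/Ω = (330 × 880) / 2.0 × 10⁻³ = 145.2 kN.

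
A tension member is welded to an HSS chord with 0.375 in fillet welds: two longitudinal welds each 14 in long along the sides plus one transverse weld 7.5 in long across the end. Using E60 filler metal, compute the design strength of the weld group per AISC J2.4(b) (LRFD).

φR_n ≈ 254 kips

E60XX → F_EXX = 60 ksi.
t_e = 0.707 × 0.375 = 0.2651 in.
R_nwl = 0.6 × 60 × 0.2651 × 28 = 267.2 kips (longitudinal, 2 welds).
R_nwt = 0.6 × 60 × 0.2651 × 7.5 = 71.58 kips (transverse, base value).
(i) R_nwl + R_nwt = 338.8 kips; (ii) 0.85 R_nwl + 1.5 R_nwt = 334.5 kips.
R_n = max = 338.8 kips [governs: (i)]; φR_n = 254.1 kips.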